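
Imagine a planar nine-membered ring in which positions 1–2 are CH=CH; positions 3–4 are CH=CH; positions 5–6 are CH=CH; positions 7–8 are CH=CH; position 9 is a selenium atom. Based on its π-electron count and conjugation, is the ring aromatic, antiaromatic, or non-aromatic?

Aromatic

Check conjugation: every atom in a ring double bond is sp² and brings one electron to the p orbital; the selenium donates one lone pair from its p orbital — every position has a p orbital, so the cyclic π system is continuous.
Counting π electrons: 4 × 2 = 8 from the double-bond units + 2 from the Se atom = 10.
That gives a 4n+2 count (10, n = 2).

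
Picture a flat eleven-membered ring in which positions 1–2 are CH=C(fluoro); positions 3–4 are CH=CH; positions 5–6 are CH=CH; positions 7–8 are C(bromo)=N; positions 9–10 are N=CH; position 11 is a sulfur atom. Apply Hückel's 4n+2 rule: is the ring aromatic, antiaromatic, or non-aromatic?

Every ring atom contributes a p orbital perpendicular to the ring (each doubly-bonded ring atom is sp² with one p-orbital electron; each =N– nitrogen is pyridine-type (lone pair in the sp² plane, one electron in the p orbital); the sulfur donates one lone pair from its p orbital), so the π system is cyclic and fully conjugated.
π-electron count: 5 × 2 = 10 from the double-bond units + 2 from the S atom = 12.
A 4n π count (12, n = 3) in a planar conjugated ring means antiaromatic.

Antiaromatic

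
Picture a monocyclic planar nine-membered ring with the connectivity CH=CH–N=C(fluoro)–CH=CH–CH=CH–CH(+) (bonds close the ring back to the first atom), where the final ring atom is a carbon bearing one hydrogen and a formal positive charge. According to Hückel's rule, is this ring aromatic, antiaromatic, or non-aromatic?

The p orbitals form a continuous loop: every atom in a ring double bond is sp² and brings one electron to the p orbital; each sp² =N– keeps its lone pair in-plane and puts one electron into the π system; the carbocation has an empty p orbital. The ring is fully conjugated.
π-electron count: 4 × 2 = 8 from the double-bond units + 0 from the CH(+) atom = 8.
8 is a 4n count (n = 2), so the planar conjugated ring is antiaromatic.

Antiaromatic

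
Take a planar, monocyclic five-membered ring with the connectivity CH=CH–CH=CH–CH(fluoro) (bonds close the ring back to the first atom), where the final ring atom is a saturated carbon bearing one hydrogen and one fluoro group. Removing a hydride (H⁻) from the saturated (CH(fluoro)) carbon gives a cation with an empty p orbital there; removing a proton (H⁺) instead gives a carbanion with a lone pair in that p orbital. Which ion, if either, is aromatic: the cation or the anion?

The anion

Once that carbon is sp², every ring atom has a p orbital and both ions are fully conjugated.
Cation: 2 × 2 + 0 = 4 π electrons → 4(1), antiaromatic.
Anion: 2 × 2 + 2 = 6 π electrons → 4(1)+2, aromatic.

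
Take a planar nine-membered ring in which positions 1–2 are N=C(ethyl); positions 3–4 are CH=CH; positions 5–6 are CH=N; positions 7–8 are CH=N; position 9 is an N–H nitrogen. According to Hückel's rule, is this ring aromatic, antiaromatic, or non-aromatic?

Every ring atom contributes a p orbital perpendicular to the ring (each doubly-bonded ring atom is sp² with one p-orbital electron; the doubly-bonded nitrogens are pyridine-type — their lone pairs lie in the ring plane, leaving one electron in the p orbital; the pyrrole-type nitrogen donates its lone pair from the p orbital), so the π system is cyclic and fully conjugated.
Counting π electrons: 4 × 2 = 8 from the double-bond units + 2 from the NH atom = 10.
10 = 4(2) + 2, which satisfies Hückel's 4n+2 rule.

Aromatic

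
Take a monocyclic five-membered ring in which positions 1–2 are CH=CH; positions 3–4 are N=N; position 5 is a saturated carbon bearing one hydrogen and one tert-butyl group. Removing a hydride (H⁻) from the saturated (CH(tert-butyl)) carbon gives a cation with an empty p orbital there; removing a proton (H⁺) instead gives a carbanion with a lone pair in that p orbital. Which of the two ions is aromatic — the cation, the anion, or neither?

In either ion the ring is fully conjugated: every atom, including the new sp² carbon, supplies a p orbital.
Cation: 2 × 2 + 0 = 4 π electrons → 4(1), antiaromatic.
Anion: 2 × 2 + 2 = 6 π electrons → 4(1)+2, aromatic.

The anion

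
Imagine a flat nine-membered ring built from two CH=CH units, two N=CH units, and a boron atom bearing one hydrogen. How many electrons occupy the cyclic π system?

Check conjugation: the double-bond atoms are sp², each contributing one p electron; each =N– nitrogen is pyridine-type (lone pair in the sp² plane, one electron in the p orbital); the boron has an empty p orbital — every position has a p orbital, so the cyclic π system is continuous.
Counting π electrons: 4 × 2 = 8 from the double-bond units + 0 from the BH atom = 8.

8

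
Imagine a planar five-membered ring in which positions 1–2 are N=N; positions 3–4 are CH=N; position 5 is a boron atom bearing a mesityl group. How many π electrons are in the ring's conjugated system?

4

Check conjugation: the double-bond atoms are sp², each contributing one p electron; the doubly-bonded nitrogens are pyridine-type — their lone pairs lie in the ring plane, leaving one electron in the p orbital; the boron has an empty p orbital — every position has a p orbital, so the cyclic π system is continuous.
π-electron count: 2 × 2 = 4 from the double-bond units + 0 from the B(mesityl) atom = 4.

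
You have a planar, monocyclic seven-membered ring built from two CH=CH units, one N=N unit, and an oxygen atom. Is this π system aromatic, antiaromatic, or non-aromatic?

Every ring atom contributes a p orbital perpendicular to the ring (every atom in a ring double bond is sp² and brings one electron to the p orbital; the doubly-bonded nitrogens are pyridine-type — their lone pairs lie in the ring plane, leaving one electron in the p orbital; the oxygen donates one lone pair from its p orbital), so the π system is cyclic and fully conjugated.
Tallying contributions gives 3 × 2 = 6 from the double-bond units + 2 from the O atom = 8.
A 4n π count (8, n = 2) in a planar conjugated ring means antiaromatic.

Antiaromatic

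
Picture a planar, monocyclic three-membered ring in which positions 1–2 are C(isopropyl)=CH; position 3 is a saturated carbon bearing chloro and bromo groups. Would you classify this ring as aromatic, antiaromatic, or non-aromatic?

At the C(chloro)(bromo) position, that saturated carbon is sp³ and has no p orbital in the ring π system; the ring's p-orbital overlap is broken there.
Without a continuous loop of overlapping p orbitals the Hückel electron count never comes into play.

Non-aromatic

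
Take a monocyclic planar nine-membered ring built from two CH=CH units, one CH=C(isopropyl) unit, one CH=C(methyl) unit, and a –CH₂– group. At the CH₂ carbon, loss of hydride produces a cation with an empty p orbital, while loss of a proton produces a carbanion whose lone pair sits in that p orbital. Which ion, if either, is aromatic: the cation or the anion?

In either ion the ring is fully conjugated: every atom, including the new sp² carbon, supplies a p orbital.
Cation: 4 × 2 + 0 = 8 π electrons → 4(2), antiaromatic.
Anion: 4 × 2 + 2 = 10 π electrons → 4(2)+2, aromatic.

The anion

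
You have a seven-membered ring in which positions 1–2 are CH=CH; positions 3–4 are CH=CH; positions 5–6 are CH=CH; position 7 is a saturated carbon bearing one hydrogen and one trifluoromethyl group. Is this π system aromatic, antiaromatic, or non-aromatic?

Non-aromatic

The CH(trifluoromethyl) carbon is saturated: that saturated carbon is sp³ and has no p orbital in the ring π system. Conjugation is not continuous around the ring.
Hückel's rule only applies to fully conjugated rings, so this one is simply non-aromatic.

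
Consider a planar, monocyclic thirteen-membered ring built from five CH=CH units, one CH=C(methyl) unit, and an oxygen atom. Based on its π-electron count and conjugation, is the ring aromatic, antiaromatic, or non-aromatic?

All ring atoms are sp² and supply a p orbital to the ring (each doubly-bonded ring atom is sp² with one p-orbital electron; the oxygen donates one lone pair from its p orbital); the conjugation is uninterrupted.
π-electron count: 6 × 2 = 12 from the double-bond units + 2 from the O atom = 14.
Since 14 = 4·3 + 2, the ring meets the 4n+2 criterion.

Aromatic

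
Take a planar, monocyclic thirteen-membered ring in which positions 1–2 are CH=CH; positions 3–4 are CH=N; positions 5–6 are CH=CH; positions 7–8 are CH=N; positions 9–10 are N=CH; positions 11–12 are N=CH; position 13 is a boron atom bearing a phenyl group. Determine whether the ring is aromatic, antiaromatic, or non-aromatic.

Check conjugation: every atom in a ring double bond is sp² and brings one electron to the p orbital; each =N– nitrogen is pyridine-type (lone pair in the sp² plane, one electron in the p orbital); the boron has an empty p orbital — every position has a p orbital, so the cyclic π system is continuous.
Counting π electrons: 6 × 2 = 12 from the double-bond units + 0 from the B(phenyl) atom = 12.
A 4n π count (12, n = 3) in a planar conjugated ring means antiaromatic.

Antiaromatic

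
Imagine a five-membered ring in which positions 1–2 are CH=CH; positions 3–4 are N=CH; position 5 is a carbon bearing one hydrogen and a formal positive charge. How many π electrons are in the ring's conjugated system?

4

The p orbitals form a continuous loop: each doubly-bonded ring atom is sp² with one p-orbital electron; each =N– nitrogen is pyridine-type (lone pair in the sp² plane, one electron in the p orbital); the carbocation has an empty p orbital. The ring is fully conjugated.
Adding the contributions, 2 × 2 = 4 from the double-bond units + 0 from the CH(+) atom = 4.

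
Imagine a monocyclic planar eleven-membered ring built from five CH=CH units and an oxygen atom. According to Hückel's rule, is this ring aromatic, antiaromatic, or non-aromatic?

All ring atoms are sp² and supply a p orbital to the ring (every atom in a ring double bond is sp² and brings one electron to the p orbital; the oxygen donates one lone pair from its p orbital); the conjugation is uninterrupted.
π-electron count: 5 × 2 = 10 from the double-bond units + 2 from the O atom = 12.
With 12 = 4·3 π electrons, Hückel's rule classifies the planar ring as antiaromatic.

Antiaromatic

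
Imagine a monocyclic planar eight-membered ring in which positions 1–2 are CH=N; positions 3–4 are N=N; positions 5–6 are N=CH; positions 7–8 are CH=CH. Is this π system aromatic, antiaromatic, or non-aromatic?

Check conjugation: the double-bond atoms are sp², each contributing one p electron; the doubly-bonded nitrogens are pyridine-type — their lone pairs lie in the ring plane, leaving one electron in the p orbital — every position has a p orbital, so the cyclic π system is continuous.
Adding the contributions, 4 × 2 = 8 from the 4 double-bond units.
A 4n π count (8, n = 2) in a planar conjugated ring means antiaromatic.

Antiaromatic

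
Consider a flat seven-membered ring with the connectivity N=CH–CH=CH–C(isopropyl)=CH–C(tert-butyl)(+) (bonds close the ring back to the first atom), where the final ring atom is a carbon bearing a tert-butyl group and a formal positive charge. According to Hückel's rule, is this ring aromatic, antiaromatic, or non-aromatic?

Check conjugation: each doubly-bonded ring atom is sp² with one p-orbital electron; the doubly-bonded nitrogens are pyridine-type — their lone pairs lie in the ring plane, leaving one electron in the p orbital; the carbocation has an empty p orbital — every position has a p orbital, so the cyclic π system is continuous.
Adding the contributions, 3 × 2 = 6 from the double-bond units + 0 from the C(tert-butyl)(+) atom = 6.
6 = 4(1) + 2, which satisfies Hückel's 4n+2 rule.

Aromatic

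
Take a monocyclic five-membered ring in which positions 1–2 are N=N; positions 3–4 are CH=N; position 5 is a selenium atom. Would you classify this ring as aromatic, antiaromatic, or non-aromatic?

Every ring atom contributes a p orbital perpendicular to the ring (each doubly-bonded ring atom is sp² with one p-orbital electron; the doubly-bonded nitrogens are pyridine-type — their lone pairs lie in the ring plane, leaving one electron in the p orbital; the selenium donates one lone pair from its p orbital), so the π system is cyclic and fully conjugated.
π-electron count: 2 × 2 = 4 from the double-bond units + 2 from the Se atom = 6.
With 6 π electrons (n = 1), the Hückel 4n+2 condition holds.

Aromatic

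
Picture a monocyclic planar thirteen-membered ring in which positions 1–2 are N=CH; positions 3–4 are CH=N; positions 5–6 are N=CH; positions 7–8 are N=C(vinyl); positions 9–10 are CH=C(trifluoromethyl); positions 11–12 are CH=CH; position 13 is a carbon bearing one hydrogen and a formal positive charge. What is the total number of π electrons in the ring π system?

12

The p orbitals form a continuous loop: every atom in a ring double bond is sp² and brings one electron to the p orbital; each =N– nitrogen is pyridine-type (lone pair in the sp² plane, one electron in the p orbital); the carbocation has an empty p orbital. The ring is fully conjugated.
Counting π electrons: 6 × 2 = 12 from the double-bond units + 0 from the CH(+) atom = 12.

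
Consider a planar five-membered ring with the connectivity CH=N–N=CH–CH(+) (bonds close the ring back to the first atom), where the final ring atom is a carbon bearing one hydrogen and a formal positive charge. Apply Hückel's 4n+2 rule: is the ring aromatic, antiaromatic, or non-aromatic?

Antiaromatic

Check conjugation: the double-bond atoms are sp², each contributing one p electron; each sp² =N– keeps its lone pair in-plane and puts one electron into the π system; the carbocation has an empty p orbital — every position has a p orbital, so the cyclic π system is continuous.
Counting π electrons: 2 × 2 = 4 from the double-bond units + 0 from the CH(+) atom = 4.
4 = 4(1); a planar, fully conjugated 4n system is antiaromatic.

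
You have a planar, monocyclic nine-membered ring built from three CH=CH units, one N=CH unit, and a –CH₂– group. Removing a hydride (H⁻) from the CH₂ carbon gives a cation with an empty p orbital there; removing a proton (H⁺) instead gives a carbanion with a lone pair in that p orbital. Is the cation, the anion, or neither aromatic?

The anion

Both ions have a continuous loop of p orbitals — each ring atom is sp².
Cation: 4 × 2 + 0 = 8 π electrons → 4(2), antiaromatic.
Anion: 4 × 2 + 2 = 10 π electrons → 4(2)+2, aromatic.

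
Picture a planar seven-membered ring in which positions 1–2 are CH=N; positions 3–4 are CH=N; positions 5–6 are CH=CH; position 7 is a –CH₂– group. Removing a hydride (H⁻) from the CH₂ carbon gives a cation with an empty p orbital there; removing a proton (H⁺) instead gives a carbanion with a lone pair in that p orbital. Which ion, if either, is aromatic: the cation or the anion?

In both ions every ring atom is sp² and contributes a p orbital, so both rings are fully conjugated.
Cation: 3 × 2 + 0 = 6 π electrons → 4(1)+2, aromatic.
Anion: 3 × 2 + 2 = 8 π electrons → 4(2), antiaromatic.

The cation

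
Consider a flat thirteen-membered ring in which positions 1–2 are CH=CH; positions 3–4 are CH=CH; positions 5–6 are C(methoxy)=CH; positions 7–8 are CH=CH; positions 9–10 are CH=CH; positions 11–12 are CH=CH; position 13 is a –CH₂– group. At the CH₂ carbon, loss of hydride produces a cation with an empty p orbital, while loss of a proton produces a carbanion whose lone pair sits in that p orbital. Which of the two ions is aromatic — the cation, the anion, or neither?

In either ion the ring is fully conjugated: every atom, including the new sp² carbon, supplies a p orbital.
Cation: 6 × 2 + 0 = 12 π electrons → 4(3), antiaromatic.
Anion: 6 × 2 + 2 = 14 π electrons → 4(3)+2, aromatic.

The anion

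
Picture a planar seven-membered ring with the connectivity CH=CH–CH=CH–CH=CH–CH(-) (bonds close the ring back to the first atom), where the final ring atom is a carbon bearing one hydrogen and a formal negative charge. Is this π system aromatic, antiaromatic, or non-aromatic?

The p orbitals form a continuous loop: every atom in a ring double bond is sp² and brings one electron to the p orbital; the carbanion's lone pair occupies the p orbital. The ring is fully conjugated.
Counting π electrons: 3 × 2 = 6 from the double-bond units + 2 from the CH(-) atom = 8.
With 8 = 4·2 π electrons, Hückel's rule classifies the planar ring as antiaromatic.
This is the cycloheptatrienyl anion.

Antiaromatic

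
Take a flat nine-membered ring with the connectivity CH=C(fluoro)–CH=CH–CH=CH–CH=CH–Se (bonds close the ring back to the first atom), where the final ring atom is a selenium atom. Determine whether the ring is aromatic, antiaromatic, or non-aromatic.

Every ring atom contributes a p orbital perpendicular to the ring (the double-bond atoms are sp², each contributing one p electron; the selenium donates one lone pair from its p orbital), so the π system is cyclic and fully conjugated.
Tallying contributions gives 4 × 2 = 8 from the double-bond units + 2 from the Se atom = 10.
10 = 4(2) + 2, which satisfies Hückel's 4n+2 rule.

Aromatic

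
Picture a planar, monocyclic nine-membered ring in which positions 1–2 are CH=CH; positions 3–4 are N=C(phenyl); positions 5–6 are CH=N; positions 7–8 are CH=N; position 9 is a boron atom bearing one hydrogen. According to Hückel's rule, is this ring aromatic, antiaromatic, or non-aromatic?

Antiaromatic

The p orbitals form a continuous loop: every atom in a ring double bond is sp² and brings one electron to the p orbital; the doubly-bonded nitrogens are pyridine-type — their lone pairs lie in the ring plane, leaving one electron in the p orbital; the boron has an empty p orbital. The ring is fully conjugated.
Counting π electrons: 4 × 2 = 8 from the double-bond units + 0 from the BH atom = 8.
With 8 = 4·2 π electrons, Hückel's rule classifies the planar ring as antiaromatic.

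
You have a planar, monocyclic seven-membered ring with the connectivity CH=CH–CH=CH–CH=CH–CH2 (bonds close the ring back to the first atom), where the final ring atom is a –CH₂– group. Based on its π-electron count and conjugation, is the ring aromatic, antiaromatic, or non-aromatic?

Non-aromatic

The CH2 carbon is saturated: the tetrahedral CH₂ carbon is sp³ and has no p orbital in the ring π system. Conjugation is not continuous around the ring.
Without a continuous loop of overlapping p orbitals the Hückel electron count never comes into play.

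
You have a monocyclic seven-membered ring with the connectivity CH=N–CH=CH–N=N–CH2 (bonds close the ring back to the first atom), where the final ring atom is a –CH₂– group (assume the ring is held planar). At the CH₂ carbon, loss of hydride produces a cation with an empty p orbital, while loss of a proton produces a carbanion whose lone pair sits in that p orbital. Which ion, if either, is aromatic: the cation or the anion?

The cation

Both ions have a continuous loop of p orbitals — each ring atom is sp².
Cation: 3 × 2 + 0 = 6 π electrons → 4(1)+2, aromatic.
Anion: 3 × 2 + 2 = 8 π electrons → 4(2), antiaromatic.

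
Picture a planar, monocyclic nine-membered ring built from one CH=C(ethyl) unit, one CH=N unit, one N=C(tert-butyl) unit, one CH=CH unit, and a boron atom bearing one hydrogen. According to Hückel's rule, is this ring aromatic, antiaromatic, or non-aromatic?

Antiaromatic

The p orbitals form a continuous loop: every atom in a ring double bond is sp² and brings one electron to the p orbital; the doubly-bonded nitrogens are pyridine-type — their lone pairs lie in the ring plane, leaving one electron in the p orbital; the boron has an empty p orbital. The ring is fully conjugated.
Adding the contributions, 4 × 2 = 8 from the double-bond units + 0 from the BH atom = 8.
With 8 = 4·2 π electrons, Hückel's rule classifies the planar ring as antiaromatic.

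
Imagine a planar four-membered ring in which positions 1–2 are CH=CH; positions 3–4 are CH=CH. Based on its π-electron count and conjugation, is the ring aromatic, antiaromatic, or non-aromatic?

Antiaromatic

The p orbitals form a continuous loop: the double-bond atoms are sp², each contributing one p electron. The ring is fully conjugated.
Counting π electrons: 2 × 2 = 4 from the 2 double-bond units.
With 4 = 4·1 π electrons, Hückel's rule classifies the planar ring as antiaromatic.
This is cyclobutadiene.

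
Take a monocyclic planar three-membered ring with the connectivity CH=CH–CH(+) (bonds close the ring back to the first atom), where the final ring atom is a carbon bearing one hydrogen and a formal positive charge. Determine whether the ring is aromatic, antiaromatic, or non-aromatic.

The p orbitals form a continuous loop: each doubly-bonded ring atom is sp² with one p-orbital electron; the carbocation has an empty p orbital. The ring is fully conjugated.
Adding the contributions, 1 × 2 = 2 from the double-bond unit + 0 from the CH(+) atom = 2.
2 = 4(0) + 2, which satisfies Hückel's 4n+2 rule.
(This ring is the cyclopropenyl cation.)

Aromatic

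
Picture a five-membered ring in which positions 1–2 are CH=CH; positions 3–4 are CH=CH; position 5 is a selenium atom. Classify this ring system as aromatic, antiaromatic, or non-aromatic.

The p orbitals form a continuous loop: every atom in a ring double bond is sp² and brings one electron to the p orbital; the selenium donates one lone pair from its p orbital. The ring is fully conjugated.
Counting π electrons: 2 × 2 = 4 from the double-bond units + 2 from the Se atom = 6.
That gives a 4n+2 count (6, n = 1).
(The species described is selenophene.)

Aromatic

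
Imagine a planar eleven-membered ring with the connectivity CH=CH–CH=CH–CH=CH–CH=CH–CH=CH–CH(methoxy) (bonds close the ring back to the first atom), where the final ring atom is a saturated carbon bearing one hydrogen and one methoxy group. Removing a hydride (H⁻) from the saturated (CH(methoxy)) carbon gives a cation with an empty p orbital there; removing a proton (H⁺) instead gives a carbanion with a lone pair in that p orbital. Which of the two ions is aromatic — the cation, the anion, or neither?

In both ions every ring atom is sp² and contributes a p orbital, so both rings are fully conjugated.
Cation: 5 × 2 + 0 = 10 π electrons → 4(2)+2, aromatic.
Anion: 5 × 2 + 2 = 12 π electrons → 4(3), antiaromatic.

The cation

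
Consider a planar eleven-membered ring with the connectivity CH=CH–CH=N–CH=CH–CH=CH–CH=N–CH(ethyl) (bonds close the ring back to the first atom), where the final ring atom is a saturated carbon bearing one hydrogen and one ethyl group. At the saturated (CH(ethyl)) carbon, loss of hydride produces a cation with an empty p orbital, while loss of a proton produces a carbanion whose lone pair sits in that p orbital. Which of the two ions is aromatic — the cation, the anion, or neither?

In both ions every ring atom is sp² and contributes a p orbital, so both rings are fully conjugated.
Cation: 5 × 2 + 0 = 10 π electrons → 4(2)+2, aromatic.
Anion: 5 × 2 + 2 = 12 π electrons → 4(3), antiaromatic.

The cation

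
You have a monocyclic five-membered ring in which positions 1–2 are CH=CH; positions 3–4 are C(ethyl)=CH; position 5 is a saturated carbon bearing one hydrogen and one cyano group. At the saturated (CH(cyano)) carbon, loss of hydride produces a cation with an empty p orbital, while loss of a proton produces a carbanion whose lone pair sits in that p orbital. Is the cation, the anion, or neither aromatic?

The anion

In both ions every ring atom is sp² and contributes a p orbital, so both rings are fully conjugated.
Cation: 2 × 2 + 0 = 4 π electrons → 4(1), antiaromatic.
Anion: 2 × 2 + 2 = 6 π electrons → 4(1)+2, aromatic.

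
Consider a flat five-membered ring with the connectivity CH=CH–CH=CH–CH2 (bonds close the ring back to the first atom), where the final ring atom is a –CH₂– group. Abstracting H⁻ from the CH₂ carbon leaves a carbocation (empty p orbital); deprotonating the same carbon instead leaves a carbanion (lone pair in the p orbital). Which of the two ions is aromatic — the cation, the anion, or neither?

The anion

Once that carbon is sp², every ring atom has a p orbital and both ions are fully conjugated.
Cation: 2 × 2 + 0 = 4 π electrons → 4(1), antiaromatic.
Anion: 2 × 2 + 2 = 6 π electrons → 4(1)+2, aromatic.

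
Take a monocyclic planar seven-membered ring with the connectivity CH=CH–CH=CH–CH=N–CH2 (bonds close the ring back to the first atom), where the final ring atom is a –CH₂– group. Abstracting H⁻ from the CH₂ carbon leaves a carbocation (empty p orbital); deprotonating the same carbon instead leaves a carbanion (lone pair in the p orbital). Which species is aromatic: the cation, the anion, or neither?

The cation

Both ions have a continuous loop of p orbitals — each ring atom is sp².
Cation: 3 × 2 + 0 = 6 π electrons → 4(1)+2, aromatic.
Anion: 3 × 2 + 2 = 8 π electrons → 4(2), antiaromatic.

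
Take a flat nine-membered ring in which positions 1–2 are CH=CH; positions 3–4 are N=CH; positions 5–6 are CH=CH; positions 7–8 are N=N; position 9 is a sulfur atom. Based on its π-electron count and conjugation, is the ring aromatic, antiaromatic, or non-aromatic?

Aromatic

Every ring atom contributes a p orbital perpendicular to the ring (every atom in a ring double bond is sp² and brings one electron to the p orbital; each =N– nitrogen is pyridine-type (lone pair in the sp² plane, one electron in the p orbital); the sulfur donates one lone pair from its p orbital), so the π system is cyclic and fully conjugated.
Tallying contributions gives 4 × 2 = 8 from the double-bond units + 2 from the S atom = 10.
Since 10 = 4·2 + 2, the ring meets the 4n+2 criterion.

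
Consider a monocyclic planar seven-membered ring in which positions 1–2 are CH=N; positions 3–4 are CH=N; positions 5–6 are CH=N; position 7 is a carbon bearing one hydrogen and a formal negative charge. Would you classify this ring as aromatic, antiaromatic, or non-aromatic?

Antiaromatic

Check conjugation: every atom in a ring double bond is sp² and brings one electron to the p orbital; each sp² =N– keeps its lone pair in-plane and puts one electron into the π system; the carbanion's lone pair occupies the p orbital — every position has a p orbital, so the cyclic π system is continuous.
π-electron count: 3 × 2 = 6 from the double-bond units + 2 from the CH(-) atom = 8.
8 is a 4n count (n = 2), so the planar conjugated ring is antiaromatic.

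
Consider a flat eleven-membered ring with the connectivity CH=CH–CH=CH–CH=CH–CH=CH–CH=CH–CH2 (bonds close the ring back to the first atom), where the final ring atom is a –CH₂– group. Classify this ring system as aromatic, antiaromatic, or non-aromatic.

At the CH2 position, the tetrahedral CH₂ carbon is sp³ and has no p orbital in the ring π system; the ring's p-orbital overlap is broken there.
Without a continuous loop of overlapping p orbitals the Hückel electron count never comes into play.

Non-aromatic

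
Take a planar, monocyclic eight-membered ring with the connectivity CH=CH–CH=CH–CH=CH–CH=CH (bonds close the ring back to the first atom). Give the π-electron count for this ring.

Every ring atom contributes a p orbital perpendicular to the ring (the double-bond atoms are sp², each contributing one p electron), so the π system is cyclic and fully conjugated.
Adding the contributions, 4 × 2 = 8 from the 4 double-bond units.
(The species described is cyclooctatetraene.)

8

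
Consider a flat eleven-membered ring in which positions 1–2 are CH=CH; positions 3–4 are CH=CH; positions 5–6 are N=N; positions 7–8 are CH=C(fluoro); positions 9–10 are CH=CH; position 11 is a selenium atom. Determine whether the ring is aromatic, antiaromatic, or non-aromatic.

Check conjugation: each doubly-bonded ring atom is sp² with one p-orbital electron; each =N– nitrogen is pyridine-type (lone pair in the sp² plane, one electron in the p orbital); the selenium donates one lone pair from its p orbital — every position has a p orbital, so the cyclic π system is continuous.
π-electron count: 5 × 2 = 10 from the double-bond units + 2 from the Se atom = 12.
12 = 4(3); a planar, fully conjugated 4n system is antiaromatic.

Antiaromatic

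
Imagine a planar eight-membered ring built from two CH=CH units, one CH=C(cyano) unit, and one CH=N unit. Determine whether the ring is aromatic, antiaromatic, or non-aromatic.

Check conjugation: each doubly-bonded ring atom is sp² with one p-orbital electron; each sp² =N– keeps its lone pair in-plane and puts one electron into the π system — every position has a p orbital, so the cyclic π system is continuous.
Adding the contributions, 4 × 2 = 8 from the 4 double-bond units.
8 = 4(2); a planar, fully conjugated 4n system is antiaromatic.

Antiaromatic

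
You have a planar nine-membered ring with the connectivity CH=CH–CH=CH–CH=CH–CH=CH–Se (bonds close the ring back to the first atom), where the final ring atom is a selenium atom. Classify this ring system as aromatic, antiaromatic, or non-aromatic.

Aromatic

Every ring atom contributes a p orbital perpendicular to the ring (the double-bond atoms are sp², each contributing one p electron; the selenium donates one lone pair from its p orbital), so the π system is cyclic and fully conjugated.
Counting π electrons: 4 × 2 = 8 from the double-bond units + 2 from the Se atom = 10.
That gives a 4n+2 count (10, n = 2).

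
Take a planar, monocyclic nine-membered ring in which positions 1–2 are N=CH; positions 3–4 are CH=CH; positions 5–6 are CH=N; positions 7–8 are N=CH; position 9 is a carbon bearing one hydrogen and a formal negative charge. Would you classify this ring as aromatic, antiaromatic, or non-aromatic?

Aromatic

Every ring atom contributes a p orbital perpendicular to the ring (the double-bond atoms are sp², each contributing one p electron; each =N– nitrogen is pyridine-type (lone pair in the sp² plane, one electron in the p orbital); the carbanion's lone pair occupies the p orbital), so the π system is cyclic and fully conjugated.
Adding the contributions, 4 × 2 = 8 from the double-bond units + 2 from the CH(-) atom = 10.
10 = 4(2) + 2, which satisfies Hückel's 4n+2 rule.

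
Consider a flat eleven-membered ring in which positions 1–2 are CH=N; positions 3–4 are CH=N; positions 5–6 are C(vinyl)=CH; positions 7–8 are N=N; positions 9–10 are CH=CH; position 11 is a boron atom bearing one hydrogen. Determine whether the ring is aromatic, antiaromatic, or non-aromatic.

Aromatic

Check conjugation: every atom in a ring double bond is sp² and brings one electron to the p orbital; each sp² =N– keeps its lone pair in-plane and puts one electron into the π system; the boron has an empty p orbital — every position has a p orbital, so the cyclic π system is continuous.
Counting π electrons: 5 × 2 = 10 from the double-bond units + 0 from the BH atom = 10.
That gives a 4n+2 count (10, n = 2).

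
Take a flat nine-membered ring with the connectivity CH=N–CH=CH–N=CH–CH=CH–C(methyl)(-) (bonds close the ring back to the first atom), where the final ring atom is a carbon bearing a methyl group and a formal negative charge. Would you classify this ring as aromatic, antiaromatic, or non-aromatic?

Check conjugation: the double-bond atoms are sp², each contributing one p electron; the doubly-bonded nitrogens are pyridine-type — their lone pairs lie in the ring plane, leaving one electron in the p orbital; the carbanion's lone pair occupies the p orbital — every position has a p orbital, so the cyclic π system is continuous.
Adding the contributions, 4 × 2 = 8 from the double-bond units + 2 from the C(methyl)(-) atom = 10.
10 = 4(2) + 2, which satisfies Hückel's 4n+2 rule.

Aromatic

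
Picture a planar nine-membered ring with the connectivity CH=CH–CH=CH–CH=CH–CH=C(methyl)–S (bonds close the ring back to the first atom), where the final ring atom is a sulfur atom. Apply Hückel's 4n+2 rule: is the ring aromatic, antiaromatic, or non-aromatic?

Aromatic

Check conjugation: each doubly-bonded ring atom is sp² with one p-orbital electron; the sulfur donates one lone pair from its p orbital — every position has a p orbital, so the cyclic π system is continuous.
π-electron count: 4 × 2 = 8 from the double-bond units + 2 from the S atom = 10.
That gives a 4n+2 count (10, n = 2).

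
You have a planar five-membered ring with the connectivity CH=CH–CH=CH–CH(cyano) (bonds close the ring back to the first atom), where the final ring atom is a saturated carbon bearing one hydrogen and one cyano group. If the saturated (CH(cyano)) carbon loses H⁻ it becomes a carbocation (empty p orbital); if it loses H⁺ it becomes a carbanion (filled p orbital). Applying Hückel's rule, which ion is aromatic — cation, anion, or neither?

The anion

In either ion the ring is fully conjugated: every atom, including the new sp² carbon, supplies a p orbital.
Cation: 2 × 2 + 0 = 4 π electrons → 4(1), antiaromatic.
Anion: 2 × 2 + 2 = 6 π electrons → 4(1)+2, aromatic.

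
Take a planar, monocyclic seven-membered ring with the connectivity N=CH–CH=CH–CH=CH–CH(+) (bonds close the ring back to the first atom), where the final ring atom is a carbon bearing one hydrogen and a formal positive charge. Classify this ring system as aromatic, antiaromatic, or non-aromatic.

Aromatic

All ring atoms are sp² and supply a p orbital to the ring (every atom in a ring double bond is sp² and brings one electron to the p orbital; each =N– nitrogen is pyridine-type (lone pair in the sp² plane, one electron in the p orbital); the carbocation has an empty p orbital); the conjugation is uninterrupted.
Tallying contributions gives 3 × 2 = 6 from the double-bond units + 0 from the CH(+) atom = 6.
Since 6 = 4·1 + 2, the ring meets the 4n+2 criterion.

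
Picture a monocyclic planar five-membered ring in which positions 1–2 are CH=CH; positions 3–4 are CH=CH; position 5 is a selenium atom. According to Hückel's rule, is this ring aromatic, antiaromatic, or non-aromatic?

All ring atoms are sp² and supply a p orbital to the ring (the double-bond atoms are sp², each contributing one p electron; the selenium donates one lone pair from its p orbital); the conjugation is uninterrupted.
Adding the contributions, 2 × 2 = 4 from the double-bond units + 2 from the Se atom = 6.
Since 6 = 4·1 + 2, the ring meets the 4n+2 criterion.
(The species described is selenophene.)

Aromatic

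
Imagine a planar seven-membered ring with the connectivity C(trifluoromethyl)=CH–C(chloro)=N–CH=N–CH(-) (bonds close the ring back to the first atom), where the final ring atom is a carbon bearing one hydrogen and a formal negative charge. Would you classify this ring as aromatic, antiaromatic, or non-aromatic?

Antiaromatic

All ring atoms are sp² and supply a p orbital to the ring (every atom in a ring double bond is sp² and brings one electron to the p orbital; the doubly-bonded nitrogens are pyridine-type — their lone pairs lie in the ring plane, leaving one electron in the p orbital; the carbanion's lone pair occupies the p orbital); the conjugation is uninterrupted.
Counting π electrons: 3 × 2 = 6 from the double-bond units + 2 from the CH(-) atom = 8.
A 4n π count (8, n = 2) in a planar conjugated ring means antiaromatic.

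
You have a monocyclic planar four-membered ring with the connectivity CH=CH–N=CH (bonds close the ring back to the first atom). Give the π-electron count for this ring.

The p orbitals form a continuous loop: every atom in a ring double bond is sp² and brings one electron to the p orbital; each sp² =N– keeps its lone pair in-plane and puts one electron into the π system. The ring is fully conjugated.
Tallying contributions gives 2 × 2 = 4 from the 2 double-bond units.

4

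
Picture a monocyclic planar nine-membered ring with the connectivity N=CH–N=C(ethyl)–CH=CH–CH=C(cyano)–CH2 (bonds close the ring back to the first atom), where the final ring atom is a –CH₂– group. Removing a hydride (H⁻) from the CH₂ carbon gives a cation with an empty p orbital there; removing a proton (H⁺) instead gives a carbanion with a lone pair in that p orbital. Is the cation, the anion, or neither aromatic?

The anion

In both ions every ring atom is sp² and contributes a p orbital, so both rings are fully conjugated.
Cation: 4 × 2 + 0 = 8 π electrons → 4(2), antiaromatic.
Anion: 4 × 2 + 2 = 10 π electrons → 4(2)+2, aromatic.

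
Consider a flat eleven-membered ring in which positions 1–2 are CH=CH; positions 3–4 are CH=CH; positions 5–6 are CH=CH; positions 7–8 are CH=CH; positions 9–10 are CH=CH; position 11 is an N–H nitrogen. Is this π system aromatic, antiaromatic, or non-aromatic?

The p orbitals form a continuous loop: every atom in a ring double bond is sp² and brings one electron to the p orbital; the pyrrole-type nitrogen donates its lone pair from the p orbital. The ring is fully conjugated.
Tallying contributions gives 5 × 2 = 10 from the double-bond units + 2 from the NH atom = 12.
12 = 4(3); a planar, fully conjugated 4n system is antiaromatic.

Antiaromatic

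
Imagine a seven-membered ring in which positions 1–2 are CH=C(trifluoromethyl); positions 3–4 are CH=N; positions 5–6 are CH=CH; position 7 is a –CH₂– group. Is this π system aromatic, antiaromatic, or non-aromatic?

The CH2 position has four σ bonds — the tetrahedral CH₂ carbon is sp³ and has no p orbital in the ring π system — so the cyclic conjugation is interrupted.
Without a continuous loop of overlapping p orbitals the Hückel electron count never comes into play.

Non-aromatic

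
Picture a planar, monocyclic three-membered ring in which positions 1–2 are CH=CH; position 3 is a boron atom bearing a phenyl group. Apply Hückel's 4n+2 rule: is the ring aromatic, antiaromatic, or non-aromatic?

Aromatic

Every ring atom contributes a p orbital perpendicular to the ring (the double-bond atoms are sp², each contributing one p electron; the boron has an empty p orbital), so the π system is cyclic and fully conjugated.
Adding the contributions, 1 × 2 = 2 from the double-bond unit + 0 from the B(phenyl) atom = 2.
Since 2 = 4·0 + 2, the ring meets the 4n+2 criterion.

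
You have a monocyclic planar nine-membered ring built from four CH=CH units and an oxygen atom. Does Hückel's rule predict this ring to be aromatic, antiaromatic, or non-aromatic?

Every ring atom contributes a p orbital perpendicular to the ring (each doubly-bonded ring atom is sp² with one p-orbital electron; the oxygen donates one lone pair from its p orbital), so the π system is cyclic and fully conjugated.
Counting π electrons: 4 × 2 = 8 from the double-bond units + 2 from the O atom = 10.
Since 10 = 4·2 + 2, the ring meets the 4n+2 criterion.

Aromatic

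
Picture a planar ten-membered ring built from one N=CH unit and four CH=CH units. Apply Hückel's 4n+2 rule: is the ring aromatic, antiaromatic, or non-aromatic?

Aromatic

All ring atoms are sp² and supply a p orbital to the ring (each doubly-bonded ring atom is sp² with one p-orbital electron; each sp² =N– keeps its lone pair in-plane and puts one electron into the π system); the conjugation is uninterrupted.
Tallying contributions gives 5 × 2 = 10 from the 5 double-bond units.
10 = 4(2) + 2, which satisfies Hückel's 4n+2 rule.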